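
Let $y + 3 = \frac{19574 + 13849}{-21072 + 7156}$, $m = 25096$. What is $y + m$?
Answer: $\frac{349160765}{13916} \approx 25091.0$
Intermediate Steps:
$y = - \frac{75171}{13916}$ ($y = -3 + \frac{19574 + 13849}{-21072 + 7156} = -3 + \frac{33423}{-13916} = -3 + 33423 \left(- \frac{1}{13916}\right) = -3 - \frac{33423}{13916} = - \frac{75171}{13916} \approx -5.4018$)
$y + m = - \frac{75171}{13916} + 25096 = \frac{349160765}{13916}$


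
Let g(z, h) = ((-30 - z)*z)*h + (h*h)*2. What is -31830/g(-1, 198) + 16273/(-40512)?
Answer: -29542999/37878720 ≈ -0.77994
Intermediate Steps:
g(z, h) = 2*h² + h*z*(-30 - z) (g(z, h) = (z*(-30 - z))*h + h²*2 = h*z*(-30 - z) + 2*h² = 2*h² + h*z*(-30 - z))
-31830/g(-1, 198) + 16273/(-40512) = -31830*1/(198*(-1*(-1)² - 30*(-1) + 2*198)) + 16273/(-40512) = -31830*1/(198*(-1*1 + 30 + 396)) + 16273*(-1/40512) = -31830*1/(198*(-1 + 30 + 396)) - 16273/40512 = -31830/(198*425) - 16273/40512 = -31830/84150 - 16273/40512 = -31830*1/84150 - 16273/40512 = -1061/2805 - 16273/40512 = -29542999/37878720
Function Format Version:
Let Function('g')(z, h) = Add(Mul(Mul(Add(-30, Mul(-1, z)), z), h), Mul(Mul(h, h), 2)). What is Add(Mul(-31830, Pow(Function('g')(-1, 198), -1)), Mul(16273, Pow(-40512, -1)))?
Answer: Rational(-29542999, 37878720) ≈ -0.77994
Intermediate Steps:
Function('g')(z, h) = Add(Mul(2, Pow(h, 2)), Mul(h, z, Add(-30, Mul(-1, z)))) (Function('g')(z, h) = Add(Mul(Mul(z, Add(-30, Mul(-1, z))), h), Mul(Pow(h, 2), 2)) = Add(Mul(h, z, Add(-30, Mul(-1, z))), Mul(2, Pow(h, 2))) = Add(Mul(2, Pow(h, 2)), Mul(h, z, Add(-30, Mul(-1, z)))))
Add(Mul(-31830, Pow(Function('g')(-1, 198), -1)), Mul(16273, Pow(-40512, -1))) = Add(Mul(-31830, Pow(Mul(198, Add(Mul(-1, Pow(-1, 2)), Mul(-30, -1), Mul(2, 198))), -1)), Mul(16273, Pow(-40512, -1))) = Add(Mul(-31830, Pow(Mul(198, Add(Mul(-1, 1), 30, 396)), -1)), Mul(16273, Rational(-1, 40512))) = Add(Mul(-31830, Pow(Mul(198, Add(-1, 30, 396)), -1)), Rational(-16273, 40512)) = Add(Mul(-31830, Pow(Mul(198, 425), -1)), Rational(-16273, 40512)) = Add(Mul(-31830, Pow(84150, -1)), Rational(-16273, 40512)) = Add(Mul(-31830, Rational(1, 84150)), Rational(-16273, 40512)) = Add(Rational(-1061, 2805), Rational(-16273, 40512)) = Rational(-29542999, 37878720)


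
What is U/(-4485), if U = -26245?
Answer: 5249/897 ≈ 5.8517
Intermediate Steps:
U/(-4485) = -26245/(-4485) = -26245*(-1/4485) = 5249/897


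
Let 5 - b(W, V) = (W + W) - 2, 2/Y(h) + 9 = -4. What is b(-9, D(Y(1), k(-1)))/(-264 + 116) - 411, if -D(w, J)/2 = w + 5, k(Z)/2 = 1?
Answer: -60853/148 ≈ -411.17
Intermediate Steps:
Y(h) = -2/13 (Y(h) = 2/(-9 - 4) = 2/(-13) = 2*(-1/13) = -2/13)
k(Z) = 2 (k(Z) = 2*1 = 2)
D(w, J) = -10 - 2*w (D(w, J) = -2*(w + 5) = -2*(5 + w) = -10 - 2*w)
b(W, V) = 7 - 2*W (b(W, V) = 5 - ((W + W) - 2) = 5 - (2*W - 2) = 5 - (-2 + 2*W) = 5 + (2 - 2*W) = 7 - 2*W)
b(-9, D(Y(1), k(-1)))/(-264 + 116) - 411 = (7 - 2*(-9))/(-264 + 116) - 411 = (7 + 18)/(-148) - 411 = -1/148*25 - 411 = -25/148 - 411 = -60853/148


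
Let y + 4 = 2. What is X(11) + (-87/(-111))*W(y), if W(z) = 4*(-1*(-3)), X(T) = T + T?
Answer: 1162/37 ≈ 31.405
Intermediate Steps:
y = -2 (y = -4 + 2 = -2)
X(T) = 2*T
W(z) = 12 (W(z) = 4*3 = 12)
X(11) + (-87/(-111))*W(y) = 2*11 - 87/(-111)*12 = 22 - 87*(-1/111)*12 = 22 + (29/37)*12 = 22 + 348/37 = 1162/37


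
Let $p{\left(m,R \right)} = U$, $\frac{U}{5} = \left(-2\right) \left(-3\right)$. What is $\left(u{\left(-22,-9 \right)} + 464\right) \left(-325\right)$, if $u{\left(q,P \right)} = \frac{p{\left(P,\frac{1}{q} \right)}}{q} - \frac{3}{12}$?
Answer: $- \frac{6612125}{44} \approx -1.5028 \cdot 10^{5}$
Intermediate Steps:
$U = 30$ ($U = 5 \left(\left(-2\right) \left(-3\right)\right) = 5 \cdot 6 = 30$)
$p{\left(m,R \right)} = 30$
$u{\left(q,P \right)} = - \frac{1}{4} + \frac{30}{q}$ ($u{\left(q,P \right)} = \frac{30}{q} - \frac{3}{12} = \frac{30}{q} - \frac{1}{4} = - \frac{1}{4} + \frac{30}{q}$)
$\left(u{\left(-22,-9 \right)} + 464\right) \left(-325\right) = \left(\frac{120 - -22}{4 \left(-22\right)} + 464\right) \left(-325\right) = \left(\frac{1}{4} \left(- \frac{1}{22}\right) \left(120 + 22\right) + 464\right) \left(-325\right) = \left(\frac{1}{4} \left(- \frac{1}{22}\right) 142 + 464\right) \left(-325\right) = \left(- \frac{71}{44} + 464\right) \left(-325\right) = \frac{20345}{44} \left(-325\right) = - \frac{6612125}{44}$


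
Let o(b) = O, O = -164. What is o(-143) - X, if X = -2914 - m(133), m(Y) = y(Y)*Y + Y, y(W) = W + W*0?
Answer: 20572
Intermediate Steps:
y(W) = W (y(W) = W + 0 = W)
o(b) = -164
m(Y) = Y + Y**2 (m(Y) = Y*Y + Y = Y**2 + Y = Y + Y**2)
X = -20736 (X = -2914 - 133*(1 + 133) = -2914 - 133*134 = -2914 - 1*17822 = -2914 - 17822 = -20736)
o(-143) - X = -164 - 1*(-20736) = -164 + 20736 = 20572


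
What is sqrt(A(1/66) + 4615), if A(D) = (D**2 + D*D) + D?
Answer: 2*sqrt(1256438)/33 ≈ 67.934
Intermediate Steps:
A(D) = D + 2*D**2 (A(D) = (D**2 + D**2) + D = 2*D**2 + D = D + 2*D**2)
sqrt(A(1/66) + 4615) = sqrt((1 + 2/66)/66 + 4615) = sqrt((1 + 2*(1/66))/66 + 4615) = sqrt((1 + 1/33)/66 + 4615) = sqrt((1/66)*(34/33) + 4615) = sqrt(17/1089 + 4615) = sqrt(5025752/1089) = 2*sqrt(1256438)/33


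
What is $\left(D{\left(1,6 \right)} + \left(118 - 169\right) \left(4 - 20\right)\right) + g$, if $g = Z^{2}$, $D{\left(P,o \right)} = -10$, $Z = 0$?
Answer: $806$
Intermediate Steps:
$g = 0$ ($g = 0^{2} = 0$)
$\left(D{\left(1,6 \right)} + \left(118 - 169\right) \left(4 - 20\right)\right) + g = \left(-10 + \left(118 - 169\right) \left(4 - 20\right)\right) + 0 = \left(-10 - -816\right) + 0 = \left(-10 + 816\right) + 0 = 806 + 0 = 806$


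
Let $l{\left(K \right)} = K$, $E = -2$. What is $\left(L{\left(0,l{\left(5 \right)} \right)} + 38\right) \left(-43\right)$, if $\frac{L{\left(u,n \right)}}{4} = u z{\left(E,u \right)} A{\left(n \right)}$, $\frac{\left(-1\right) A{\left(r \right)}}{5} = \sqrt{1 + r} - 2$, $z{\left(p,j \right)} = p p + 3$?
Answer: $-1634$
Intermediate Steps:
$z{\left(p,j \right)} = 3 + p^{2}$ ($z{\left(p,j \right)} = p^{2} + 3 = 3 + p^{2}$)
$A{\left(r \right)} = 10 - 5 \sqrt{1 + r}$ ($A{\left(r \right)} = - 5 \left(\sqrt{1 + r} - 2\right) = - 5 \left(-2 + \sqrt{1 + r}\right) = 10 - 5 \sqrt{1 + r}$)
$L{\left(u,n \right)} = 28 u \left(10 - 5 \sqrt{1 + n}\right)$ ($L{\left(u,n \right)} = 4 u \left(3 + \left(-2\right)^{2}\right) \left(10 - 5 \sqrt{1 + n}\right) = 4 u \left(3 + 4\right) \left(10 - 5 \sqrt{1 + n}\right) = 4 u 7 \left(10 - 5 \sqrt{1 + n}\right) = 4 \cdot 7 u \left(10 - 5 \sqrt{1 + n}\right) = 28 u \left(10 - 5 \sqrt{1 + n}\right)$)
$\left(L{\left(0,l{\left(5 \right)} \right)} + 38\right) \left(-43\right) = \left(140 \cdot 0 \left(2 - \sqrt{1 + 5}\right) + 38\right) \left(-43\right) = \left(140 \cdot 0 \left(2 - \sqrt{6}\right) + 38\right) \left(-43\right) = \left(0 + 38\right) \left(-43\right) = 38 \left(-43\right) = -1634$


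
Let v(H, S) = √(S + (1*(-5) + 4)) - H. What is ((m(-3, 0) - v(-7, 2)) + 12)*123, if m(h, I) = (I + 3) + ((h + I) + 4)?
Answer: 984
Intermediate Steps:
v(H, S) = √(-1 + S) - H (v(H, S) = √(S + (-5 + 4)) - H = √(S - 1) - H = √(-1 + S) - H)
m(h, I) = 7 + h + 2*I (m(h, I) = (3 + I) + ((I + h) + 4) = (3 + I) + (4 + I + h) = 7 + h + 2*I)
((m(-3, 0) - v(-7, 2)) + 12)*123 = (((7 - 3 + 2*0) - (√(-1 + 2) - 1*(-7))) + 12)*123 = (((7 - 3 + 0) - (√1 + 7)) + 12)*123 = ((4 - (1 + 7)) + 12)*123 = ((4 - 1*8) + 12)*123 = ((4 - 8) + 12)*123 = (-4 + 12)*123 = 8*123 = 984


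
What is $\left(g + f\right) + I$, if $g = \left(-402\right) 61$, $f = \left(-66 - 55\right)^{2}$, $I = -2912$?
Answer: $-12793$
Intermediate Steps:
$f = 14641$ ($f = \left(-121\right)^{2} = 14641$)
$g = -24522$
$\left(g + f\right) + I = \left(-24522 + 14641\right) - 2912 = -9881 - 2912 = -12793$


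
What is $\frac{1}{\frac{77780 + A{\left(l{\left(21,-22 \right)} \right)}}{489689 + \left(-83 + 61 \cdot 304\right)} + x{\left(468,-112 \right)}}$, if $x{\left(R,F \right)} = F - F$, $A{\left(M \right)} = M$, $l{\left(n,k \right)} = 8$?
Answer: $\frac{254075}{38894} \approx 6.5325$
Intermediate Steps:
$x{\left(R,F \right)} = 0$
$\frac{1}{\frac{77780 + A{\left(l{\left(21,-22 \right)} \right)}}{489689 + \left(-83 + 61 \cdot 304\right)} + x{\left(468,-112 \right)}} = \frac{1}{\frac{77780 + 8}{489689 + \left(-83 + 61 \cdot 304\right)} + 0} = \frac{1}{\frac{77788}{489689 + \left(-83 + 18544\right)} + 0} = \frac{1}{\frac{77788}{489689 + 18461} + 0} = \frac{1}{\frac{77788}{508150} + 0} = \frac{1}{77788 \cdot \frac{1}{508150} + 0} = \frac{1}{\frac{38894}{254075} + 0} = \frac{1}{\frac{38894}{254075}} = \frac{254075}{38894}$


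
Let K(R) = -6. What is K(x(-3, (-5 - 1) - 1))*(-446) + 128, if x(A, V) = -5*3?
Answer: 2804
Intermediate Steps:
x(A, V) = -15
K(x(-3, (-5 - 1) - 1))*(-446) + 128 = -6*(-446) + 128 = 2676 + 128 = 2804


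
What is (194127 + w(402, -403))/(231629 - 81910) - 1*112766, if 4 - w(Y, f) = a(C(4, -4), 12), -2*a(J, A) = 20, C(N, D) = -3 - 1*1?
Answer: -16883018613/149719 ≈ -1.1276e+5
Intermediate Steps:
C(N, D) = -4 (C(N, D) = -3 - 1 = -4)
a(J, A) = -10 (a(J, A) = -1/2*20 = -10)
w(Y, f) = 14 (w(Y, f) = 4 - 1*(-10) = 4 + 10 = 14)
(194127 + w(402, -403))/(231629 - 81910) - 1*112766 = (194127 + 14)/(231629 - 81910) - 1*112766 = 194141/149719 - 112766 = -16883018613/149719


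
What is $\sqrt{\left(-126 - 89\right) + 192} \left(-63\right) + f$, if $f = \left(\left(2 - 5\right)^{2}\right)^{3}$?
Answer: $729 - 63 i \sqrt{23} \approx 729.0 - 302.14 i$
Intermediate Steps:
$f = 729$ ($f = \left(\left(-3\right)^{2}\right)^{3} = 9^{3} = 729$)
$\sqrt{\left(-126 - 89\right) + 192} \left(-63\right) + f = \sqrt{\left(-126 - 89\right) + 192} \left(-63\right) + 729 = \sqrt{-215 + 192} \left(-63\right) + 729 = \sqrt{-23} \left(-63\right) + 729 = i \sqrt{23} \left(-63\right) + 729 = - 63 i \sqrt{23} + 729 = 729 - 63 i \sqrt{23}$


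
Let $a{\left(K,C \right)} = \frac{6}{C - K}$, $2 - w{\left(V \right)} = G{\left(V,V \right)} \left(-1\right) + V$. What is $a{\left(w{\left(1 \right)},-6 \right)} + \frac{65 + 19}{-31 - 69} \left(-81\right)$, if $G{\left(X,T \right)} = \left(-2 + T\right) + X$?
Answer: $\frac{11757}{175} \approx 67.183$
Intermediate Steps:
$G{\left(X,T \right)} = -2 + T + X$
$w{\left(V \right)} = V$ ($w{\left(V \right)} = 2 - \left(\left(-2 + V + V\right) \left(-1\right) + V\right) = 2 - \left(\left(-2 + 2 V\right) \left(-1\right) + V\right) = 2 - \left(\left(2 - 2 V\right) + V\right) = 2 - \left(2 - V\right) = 2 + \left(-2 + V\right) = V$)
$a{\left(w{\left(1 \right)},-6 \right)} + \frac{65 + 19}{-31 - 69} \left(-81\right) = \frac{6}{-6 - 1} + \frac{65 + 19}{-31 - 69} \left(-81\right) = \frac{6}{-6 - 1} + \frac{84}{-100} \left(-81\right) = \frac{6}{-7} + 84 \left(- \frac{1}{100}\right) \left(-81\right) = 6 \left(- \frac{1}{7}\right) - - \frac{1701}{25} = - \frac{6}{7} + \frac{1701}{25} = \frac{11757}{175}$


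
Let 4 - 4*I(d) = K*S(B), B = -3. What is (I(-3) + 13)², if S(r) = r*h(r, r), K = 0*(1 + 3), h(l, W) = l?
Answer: 196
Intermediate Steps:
K = 0 (K = 0*4 = 0)
S(r) = r² (S(r) = r*r = r²)
I(d) = 1 (I(d) = 1 - 0*(-3)² = 1 - 0*9 = 1 - ¼*0 = 1 + 0 = 1)
(I(-3) + 13)² = (1 + 13)² = 14² = 196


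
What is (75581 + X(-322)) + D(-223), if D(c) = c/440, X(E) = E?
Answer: 33113737/440 ≈ 75259.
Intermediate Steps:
D(c) = c/440 (D(c) = c*(1/440) = c/440)
(75581 + X(-322)) + D(-223) = (75581 - 322) + (1/440)*(-223) = 75259 - 223/440 = 33113737/440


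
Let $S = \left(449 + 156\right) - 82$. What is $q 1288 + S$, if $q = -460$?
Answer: $-591957$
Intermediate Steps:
$S = 523$ ($S = 605 - 82 = 523$)
$q 1288 + S = \left(-460\right) 1288 + 523 = -592480 + 523 = -591957$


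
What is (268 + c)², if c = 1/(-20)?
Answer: 28718881/400 ≈ 71797.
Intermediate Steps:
c = -1/20 ≈ -0.050000
(268 + c)² = (268 - 1/20)² = (5359/20)² = 28718881/400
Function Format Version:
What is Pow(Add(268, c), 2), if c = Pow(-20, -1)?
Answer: Rational(28718881, 400) ≈ 71797.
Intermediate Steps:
c = Rational(-1, 20) ≈ -0.050000
Pow(Add(268, c), 2) = Pow(Add(268, Rational(-1, 20)), 2) = Pow(Rational(5359, 20), 2) = Rational(28718881, 400)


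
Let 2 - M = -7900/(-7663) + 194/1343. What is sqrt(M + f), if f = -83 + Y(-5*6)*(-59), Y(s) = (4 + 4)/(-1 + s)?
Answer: I*sqrt(1091859356686027)/4038401 ≈ 8.1823*I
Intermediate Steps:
Y(s) = 8/(-1 + s)
f = -2101/31 (f = -83 + (8/(-1 - 5*6))*(-59) = -83 + (8/(-1 - 30))*(-59) = -83 + (8/(-31))*(-59) = -83 + (8*(-1/31))*(-59) = -83 - 8/31*(-59) = -83 + 472/31 = -2101/31 ≈ -67.774)
M = 107424/130271 (M = 2 - (-7900/(-7663) + 194/1343) = 2 - (-7900*(-1/7663) + 194*(1/1343)) = 2 - (100/97 + 194/1343) = 2 - 1*153118/130271 = 2 - 153118/130271 = 107424/130271 ≈ 0.82462)
sqrt(M + f) = sqrt(107424/130271 - 2101/31) = sqrt(-270369227/4038401) = I*sqrt(1091859356686027)/4038401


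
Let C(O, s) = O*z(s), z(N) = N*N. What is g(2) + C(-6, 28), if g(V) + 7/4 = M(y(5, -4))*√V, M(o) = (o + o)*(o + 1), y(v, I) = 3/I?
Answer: -18823/4 - 3*√2/8 ≈ -4706.3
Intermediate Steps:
z(N) = N²
M(o) = 2*o*(1 + o) (M(o) = (2*o)*(1 + o) = 2*o*(1 + o))
g(V) = -7/4 - 3*√V/8 (g(V) = -7/4 + (2*(3/(-4))*(1 + 3/(-4)))*√V = -7/4 + (2*(3*(-¼))*(1 + 3*(-¼)))*√V = -7/4 + (2*(-¾)*(1 - ¾))*√V = -7/4 + (2*(-¾)*(¼))*√V = -7/4 - 3*√V/8)
C(O, s) = O*s²
g(2) + C(-6, 28) = (-7/4 - 3*√2/8) - 6*28² = (-7/4 - 3*√2/8) - 6*784 = (-7/4 - 3*√2/8) - 4704 = -18823/4 - 3*√2/8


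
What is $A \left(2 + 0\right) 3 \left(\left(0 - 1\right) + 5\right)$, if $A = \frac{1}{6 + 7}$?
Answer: $\frac{24}{13} \approx 1.8462$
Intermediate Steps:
$A = \frac{1}{13} \approx 0.076923$
$A \left(2 + 0\right) 3 \left(\left(0 - 1\right) + 5\right) = \frac{\left(2 + 0\right) 3}{13} \left(\left(0 - 1\right) + 5\right) = \frac{2 \cdot 3}{13} \left(-1 + 5\right) = \frac{1}{13} \cdot 6 \cdot 4 = \frac{6}{13} \cdot 4 = \frac{24}{13}$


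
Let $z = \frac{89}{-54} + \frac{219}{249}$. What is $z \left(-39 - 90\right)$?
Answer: $\frac{148135}{1494} \approx 99.153$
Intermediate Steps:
$z = - \frac{3445}{4482}$ ($z = 89 \left(- \frac{1}{54}\right) + 219 \cdot \frac{1}{249} = - \frac{89}{54} + \frac{73}{83} = - \frac{3445}{4482} \approx -0.76863$)
$z \left(-39 - 90\right) = - \frac{3445 \left(-39 - 90\right)}{4482} = \left(- \frac{3445}{4482}\right) \left(-129\right) = \frac{148135}{1494}$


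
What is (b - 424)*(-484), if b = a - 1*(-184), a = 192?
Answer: 23232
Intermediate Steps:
b = 376 (b = 192 - 1*(-184) = 192 + 184 = 376)
(b - 424)*(-484) = (376 - 424)*(-484) = -48*(-484) = 23232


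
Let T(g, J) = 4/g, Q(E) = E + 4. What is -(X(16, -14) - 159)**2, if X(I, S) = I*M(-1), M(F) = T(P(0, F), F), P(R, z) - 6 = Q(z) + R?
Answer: -1868689/81 ≈ -23070.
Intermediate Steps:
Q(E) = 4 + E
P(R, z) = 10 + R + z (P(R, z) = 6 + ((4 + z) + R) = 6 + (4 + R + z) = 10 + R + z)
M(F) = 4/(10 + F) (M(F) = 4/(10 + 0 + F) = 4/(10 + F))
X(I, S) = 4*I/9 (X(I, S) = I*(4/(10 - 1)) = I*(4/9) = 4*I/9)
-(X(16, -14) - 159)**2 = -((4/9)*16 - 159)**2 = -(64/9 - 159)**2 = -(-1367/9)**2 = -1*1868689/81 = -1868689/81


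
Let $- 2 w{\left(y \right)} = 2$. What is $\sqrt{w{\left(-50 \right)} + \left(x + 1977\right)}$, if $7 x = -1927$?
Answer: $\frac{\sqrt{83335}}{7} \approx 41.24$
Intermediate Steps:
$x = - \frac{1927}{7}$ ($x = \frac{1}{7} \left(-1927\right) = - \frac{1927}{7} \approx -275.29$)
$w{\left(y \right)} = -1$ ($w{\left(y \right)} = \left(- \frac{1}{2}\right) 2 = -1$)
$\sqrt{w{\left(-50 \right)} + \left(x + 1977\right)} = \sqrt{-1 + \left(- \frac{1927}{7} + 1977\right)} = \sqrt{-1 + \frac{11912}{7}} = \sqrt{\frac{11905}{7}} = \frac{\sqrt{83335}}{7}$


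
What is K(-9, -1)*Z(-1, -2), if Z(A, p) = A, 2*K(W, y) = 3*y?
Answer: 3/2 ≈ 1.5000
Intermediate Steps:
K(W, y) = 3*y/2 (K(W, y) = (3*y)/2 = 3*y/2)
K(-9, -1)*Z(-1, -2) = ((3/2)*(-1))*(-1) = -3/2*(-1) = 3/2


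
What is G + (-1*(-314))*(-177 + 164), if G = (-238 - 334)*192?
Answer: -113906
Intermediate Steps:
G = -109824 (G = -572*192 = -109824)
G + (-1*(-314))*(-177 + 164) = -109824 + (-1*(-314))*(-177 + 164) = -109824 + 314*(-13) = -109824 - 4082 = -113906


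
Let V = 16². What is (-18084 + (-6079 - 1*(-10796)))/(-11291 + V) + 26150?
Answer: 288578617/11035 ≈ 26151.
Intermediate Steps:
V = 256
(-18084 + (-6079 - 1*(-10796)))/(-11291 + V) + 26150 = (-18084 + (-6079 - 1*(-10796)))/(-11291 + 256) + 26150 = (-18084 + (-6079 + 10796))/(-11035) + 26150 = (-18084 + 4717)*(-1/11035) + 26150 = -13367*(-1/11035) + 26150 = 13367/11035 + 26150 = 288578617/11035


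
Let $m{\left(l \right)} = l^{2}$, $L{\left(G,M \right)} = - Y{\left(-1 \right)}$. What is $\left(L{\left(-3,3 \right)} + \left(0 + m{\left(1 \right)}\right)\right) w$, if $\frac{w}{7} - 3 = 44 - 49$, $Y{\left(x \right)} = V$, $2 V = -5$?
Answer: $-49$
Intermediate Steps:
$V = - \frac{5}{2}$ ($V = \frac{1}{2} \left(-5\right) = - \frac{5}{2} \approx -2.5$)
$Y{\left(x \right)} = - \frac{5}{2}$
$L{\left(G,M \right)} = \frac{5}{2}$ ($L{\left(G,M \right)} = \left(-1\right) \left(- \frac{5}{2}\right) = \frac{5}{2}$)
$w = -14$ ($w = 21 + 7 \left(44 - 49\right) = 21 + 7 \left(-5\right) = 21 - 35 = -14$)
$\left(L{\left(-3,3 \right)} + \left(0 + m{\left(1 \right)}\right)\right) w = \left(\frac{5}{2} + \left(0 + 1^{2}\right)\right) \left(-14\right) = \left(\frac{5}{2} + \left(0 + 1\right)\right) \left(-14\right) = \left(\frac{5}{2} + 1\right) \left(-14\right) = \frac{7}{2} \left(-14\right) = -49$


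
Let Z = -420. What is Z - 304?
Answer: -724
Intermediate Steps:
Z - 304 = -420 - 304 = -724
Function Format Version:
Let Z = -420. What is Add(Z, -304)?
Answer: -724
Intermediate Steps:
Add(Z, -304) = Add(-420, -304) = -724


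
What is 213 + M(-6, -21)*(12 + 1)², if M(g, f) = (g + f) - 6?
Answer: -5364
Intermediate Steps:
M(g, f) = -6 + f + g (M(g, f) = (f + g) - 6 = -6 + f + g)
213 + M(-6, -21)*(12 + 1)² = 213 + (-6 - 21 - 6)*(12 + 1)² = 213 - 33*13² = 213 - 33*169 = 213 - 5577 = -5364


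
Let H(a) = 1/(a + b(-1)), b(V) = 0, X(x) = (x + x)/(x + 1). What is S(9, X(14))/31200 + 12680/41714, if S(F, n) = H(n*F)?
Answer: 3323195257/10932405120 ≈ 0.30398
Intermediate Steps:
X(x) = 2*x/(1 + x) (X(x) = (2*x)/(1 + x) = 2*x/(1 + x))
H(a) = 1/a (H(a) = 1/(a + 0) = 1/a)
S(F, n) = 1/(F*n) (S(F, n) = 1/(n*F) = 1/(F*n))
S(9, X(14))/31200 + 12680/41714 = (1/(9*((2*14/(1 + 14)))))/31200 + 12680/41714 = (1/(9*((2*14/15))))*(1/31200) + 12680*(1/41714) = (1/(9*((2*14*(1/15)))))*(1/31200) + 6340/20857 = (1/(9*(28/15)))*(1/31200) + 6340/20857 = ((⅑)*(15/28))*(1/31200) + 6340/20857 = (5/84)*(1/31200) + 6340/20857 = 1/524160 + 6340/20857 = 3323195257/10932405120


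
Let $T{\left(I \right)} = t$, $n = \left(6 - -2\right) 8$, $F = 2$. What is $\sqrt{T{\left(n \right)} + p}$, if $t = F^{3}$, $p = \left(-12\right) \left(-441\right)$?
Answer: $10 \sqrt{53} \approx 72.801$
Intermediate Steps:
$n = 64$ ($n = \left(6 + \left(-3 + 5\right)\right) 8 = \left(6 + 2\right) 8 = 8 \cdot 8 = 64$)
$p = 5292$
$t = 8$ ($t = 2^{3} = 8$)
$T{\left(I \right)} = 8$
$\sqrt{T{\left(n \right)} + p} = \sqrt{8 + 5292} = \sqrt{5300} = 10 \sqrt{53}$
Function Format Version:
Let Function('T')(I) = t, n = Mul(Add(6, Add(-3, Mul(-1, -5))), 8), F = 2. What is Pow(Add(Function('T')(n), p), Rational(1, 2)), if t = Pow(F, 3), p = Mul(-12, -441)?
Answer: Mul(10, Pow(53, Rational(1, 2))) ≈ 72.801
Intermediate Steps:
n = 64 (n = Mul(Add(6, Add(-3, 5)), 8) = Mul(Add(6, 2), 8) = Mul(8, 8) = 64)
p = 5292
t = 8 (t = Pow(2, 3) = 8)
Function('T')(I) = 8
Pow(Add(Function('T')(n), p), Rational(1, 2)) = Pow(Add(8, 5292), Rational(1, 2)) = Pow(5300, Rational(1, 2)) = Mul(10, Pow(53, Rational(1, 2)))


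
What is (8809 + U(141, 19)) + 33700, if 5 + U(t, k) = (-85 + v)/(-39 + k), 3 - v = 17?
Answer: 850179/20 ≈ 42509.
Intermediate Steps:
v = -14 (v = 3 - 1*17 = 3 - 17 = -14)
U(t, k) = -5 - 99/(-39 + k) (U(t, k) = -5 + (-85 - 14)/(-39 + k) = -5 - 99/(-39 + k))
(8809 + U(141, 19)) + 33700 = (8809 + (96 - 5*19)/(-39 + 19)) + 33700 = (8809 + (96 - 95)/(-20)) + 33700 = (8809 - 1/20*1) + 33700 = (8809 - 1/20) + 33700 = 176179/20 + 33700 = 850179/20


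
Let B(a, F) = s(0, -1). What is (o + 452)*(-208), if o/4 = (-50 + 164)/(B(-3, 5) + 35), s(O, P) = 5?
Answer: -481936/5 ≈ -96387.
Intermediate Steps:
B(a, F) = 5
o = 57/5 (o = 4*((-50 + 164)/(5 + 35)) = 4*(114/40) = 4*(114*(1/40)) = 4*(57/20) = 57/5 ≈ 11.400)
(o + 452)*(-208) = (57/5 + 452)*(-208) = (2317/5)*(-208) = -481936/5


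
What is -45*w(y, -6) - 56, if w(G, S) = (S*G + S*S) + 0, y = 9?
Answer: 754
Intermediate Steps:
w(G, S) = S² + G*S (w(G, S) = (G*S + S²) + 0 = (S² + G*S) + 0 = S² + G*S)
-45*w(y, -6) - 56 = -(-270)*(9 - 6) - 56 = -(-270)*3 - 56 = -45*(-18) - 56 = 810 - 56 = 754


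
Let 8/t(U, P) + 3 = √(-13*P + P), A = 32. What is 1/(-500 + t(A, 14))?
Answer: -22131/11068516 + I*√42/2767129 ≈ -0.0019995 + 2.342e-6*I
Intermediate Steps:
t(U, P) = 8/(-3 + 2*√3*√(-P)) (t(U, P) = 8/(-3 + √(-13*P + P)) = 8/(-3 + √(-12*P)) = 8/(-3 + 2*√3*√(-P)))
1/(-500 + t(A, 14)) = 1/(-500 + 8/(-3 + 2*√3*√(-1*14))) = 1/(-500 + 8/(-3 + 2*√3*√(-14))) = 1/(-500 + 8/(-3 + 2*√3*(I*√14))) = 1/(-500 + 8/(-3 + 2*I*√42))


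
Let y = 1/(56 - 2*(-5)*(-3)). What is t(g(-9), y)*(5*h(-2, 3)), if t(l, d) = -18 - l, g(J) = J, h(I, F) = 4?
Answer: -180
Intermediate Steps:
y = 1/26 (y = 1/(56 + 10*(-3)) = 1/(56 - 30) = 1/26 ≈ 0.038462)
t(g(-9), y)*(5*h(-2, 3)) = (-18 - 1*(-9))*(5*4) = (-18 + 9)*20 = -9*20 = -180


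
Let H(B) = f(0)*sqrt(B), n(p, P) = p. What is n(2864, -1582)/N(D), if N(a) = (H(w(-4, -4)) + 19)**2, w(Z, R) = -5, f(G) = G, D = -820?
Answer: 2864/361 ≈ 7.9335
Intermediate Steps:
H(B) = 0 (H(B) = 0*sqrt(B) = 0)
N(a) = 361 (N(a) = (0 + 19)**2 = 19**2 = 361)
n(2864, -1582)/N(D) = 2864/361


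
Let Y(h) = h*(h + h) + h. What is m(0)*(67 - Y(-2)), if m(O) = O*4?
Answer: 0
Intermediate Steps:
m(O) = 4*O
Y(h) = h + 2*h**2 (Y(h) = h*(2*h) + h = 2*h**2 + h = h + 2*h**2)
m(0)*(67 - Y(-2)) = (4*0)*(67 - (-2)*(1 + 2*(-2))) = 0*(67 - (-2)*(1 - 4)) = 0*(67 - (-2)*(-3)) = 0*(67 - 1*6) = 0*(67 - 6) = 0*61 = 0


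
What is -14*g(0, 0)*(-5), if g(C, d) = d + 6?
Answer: 420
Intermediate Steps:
g(C, d) = 6 + d
-14*g(0, 0)*(-5) = -14*(6 + 0)*(-5) = -14*6*(-5) = -84*(-5) = -1*(-420) = 420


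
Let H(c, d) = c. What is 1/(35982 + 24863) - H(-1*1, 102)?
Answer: 60846/60845 ≈ 1.0000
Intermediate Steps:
1/(35982 + 24863) - H(-1*1, 102) = 1/(35982 + 24863) - (-1) = 1/60845 - 1*(-1) = 1/60845 + 1 = 60846/60845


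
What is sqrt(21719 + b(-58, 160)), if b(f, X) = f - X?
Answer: 3*sqrt(2389) ≈ 146.63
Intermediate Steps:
sqrt(21719 + b(-58, 160)) = sqrt(21719 + (-58 - 1*160)) = sqrt(21719 + (-58 - 160)) = sqrt(21719 - 218) = sqrt(21501) = 3*sqrt(2389)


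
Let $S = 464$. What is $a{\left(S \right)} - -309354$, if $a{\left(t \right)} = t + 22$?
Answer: $309840$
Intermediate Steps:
$a{\left(t \right)} = 22 + t$
$a{\left(S \right)} - -309354 = \left(22 + 464\right) - -309354 = 486 + 309354 = 309840$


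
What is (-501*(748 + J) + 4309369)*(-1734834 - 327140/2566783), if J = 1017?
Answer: -15251792011650450848/2566783 ≈ -5.9420e+12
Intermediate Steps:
(-501*(748 + J) + 4309369)*(-1734834 - 327140/2566783) = (-501*(748 + 1017) + 4309369)*(-1734834 - 327140/2566783) = (-501*1765 + 4309369)*(-1734834 - 327140*1/2566783) = (-884265 + 4309369)*(-1734834 - 327140/2566783) = 3425104*(-4452942746162/2566783) = -15251792011650450848/2566783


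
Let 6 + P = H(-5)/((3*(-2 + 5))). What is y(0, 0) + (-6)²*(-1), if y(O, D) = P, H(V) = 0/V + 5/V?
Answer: -379/9 ≈ -42.111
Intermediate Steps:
H(V) = 5/V (H(V) = 0 + 5/V = 5/V)
P = -55/9 (P = -6 + (5/(-5))/((3*(-2 + 5))) = -6 + (5*(-⅕))/((3*3)) = -6 - 1/9 = -6 - 1*⅑ = -6 - ⅑ = -55/9 ≈ -6.1111)
y(O, D) = -55/9
y(0, 0) + (-6)²*(-1) = -55/9 + (-6)²*(-1) = -55/9 + 36*(-1) = -55/9 - 36 = -379/9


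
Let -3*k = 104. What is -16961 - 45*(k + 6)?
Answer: -15671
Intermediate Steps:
k = -104/3 (k = -1/3*104 = -104/3 ≈ -34.667)
-16961 - 45*(k + 6) = -16961 - 45*(-104/3 + 6) = -16961 - 45*(-86)/3 = -16961 - 1*(-1290) = -16961 + 1290 = -15671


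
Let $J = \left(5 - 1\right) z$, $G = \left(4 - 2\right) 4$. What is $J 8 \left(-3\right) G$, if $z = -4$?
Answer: $3072$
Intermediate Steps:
$G = 8$ ($G = 2 \cdot 4 = 8$)
$J = -16$ ($J = \left(5 - 1\right) \left(-4\right) = 4 \left(-4\right) = -16$)
$J 8 \left(-3\right) G = - 16 \cdot 8 \left(-3\right) 8 = \left(-16\right) \left(-24\right) 8 = 384 \cdot 8 = 3072$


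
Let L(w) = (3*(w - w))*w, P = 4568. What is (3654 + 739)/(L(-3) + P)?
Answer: 4393/4568 ≈ 0.96169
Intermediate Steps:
L(w) = 0 (L(w) = (3*0)*w = 0*w = 0)
(3654 + 739)/(L(-3) + P) = (3654 + 739)/(0 + 4568) = 4393/4568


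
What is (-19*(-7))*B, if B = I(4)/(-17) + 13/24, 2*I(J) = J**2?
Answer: 3857/408 ≈ 9.4534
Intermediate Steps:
I(J) = J**2/2
B = 29/408 (B = ((1/2)*4**2)/(-17) + 13/24 = ((1/2)*16)*(-1/17) + 13*(1/24) = 8*(-1/17) + 13/24 = -8/17 + 13/24 = 29/408 ≈ 0.071078)
(-19*(-7))*B = -19*(-7)*(29/408) = 133*(29/408) = 3857/408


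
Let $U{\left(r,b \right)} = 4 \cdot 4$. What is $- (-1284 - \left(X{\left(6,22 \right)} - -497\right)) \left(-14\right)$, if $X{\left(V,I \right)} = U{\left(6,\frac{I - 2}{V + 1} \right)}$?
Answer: $-25158$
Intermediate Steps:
$U{\left(r,b \right)} = 16$
$X{\left(V,I \right)} = 16$
$- (-1284 - \left(X{\left(6,22 \right)} - -497\right)) \left(-14\right) = - (-1284 - \left(16 - -497\right)) \left(-14\right) = - (-1284 - \left(16 + 497\right)) \left(-14\right) = - (-1284 - 513) \left(-14\right) = \left(-1\right) \left(-1797\right) \left(-14\right) = 1797 \left(-14\right) = -25158$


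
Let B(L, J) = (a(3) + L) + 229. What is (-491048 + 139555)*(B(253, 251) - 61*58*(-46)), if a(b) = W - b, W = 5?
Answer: -57374905376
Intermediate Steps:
a(b) = 5 - b
B(L, J) = 231 + L (B(L, J) = ((5 - 1*3) + L) + 229 = ((5 - 3) + L) + 229 = (2 + L) + 229 = 231 + L)
(-491048 + 139555)*(B(253, 251) - 61*58*(-46)) = (-491048 + 139555)*((231 + 253) - 61*58*(-46)) = -351493*(484 - 3538*(-46)) = -351493*(484 + 162748) = -351493*163232 = -57374905376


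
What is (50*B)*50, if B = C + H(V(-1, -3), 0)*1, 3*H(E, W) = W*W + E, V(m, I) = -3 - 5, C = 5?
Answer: 17500/3 ≈ 5833.3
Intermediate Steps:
V(m, I) = -8
H(E, W) = E/3 + W²/3 (H(E, W) = (W*W + E)/3 = (W² + E)/3 = (E + W²)/3 = E/3 + W²/3)
B = 7/3 (B = 5 + ((⅓)*(-8) + (⅓)*0²)*1 = 5 + (-8/3 + (⅓)*0)*1 = 5 + (-8/3 + 0)*1 = 5 - 8/3*1 = 5 - 8/3 = 7/3 ≈ 2.3333)
(50*B)*50 = (50*(7/3))*50 = (350/3)*50 = 17500/3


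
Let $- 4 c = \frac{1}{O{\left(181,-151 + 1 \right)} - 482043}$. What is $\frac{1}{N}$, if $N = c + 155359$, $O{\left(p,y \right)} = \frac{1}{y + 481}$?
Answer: $\frac{638224928}{99153986589483} \approx 6.4367 \cdot 10^{-6}$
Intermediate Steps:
$O{\left(p,y \right)} = \frac{1}{481 + y}$
$c = \frac{331}{638224928}$ ($c = - \frac{1}{4 \left(\frac{1}{481 + \left(-151 + 1\right)} - 482043\right)} = - \frac{1}{4 \left(\frac{1}{481 - 150} - 482043\right)} = - \frac{1}{4 \left(\frac{1}{331} - 482043\right)} = - \frac{1}{4 \left(- \frac{159556232}{331}\right)} = \left(- \frac{1}{4}\right) \left(- \frac{331}{159556232}\right) = \frac{331}{638224928} \approx 5.1863 \cdot 10^{-7}$)
$N = \frac{99153986589483}{638224928}$ ($N = \frac{331}{638224928} + 155359 = \frac{99153986589483}{638224928} \approx 1.5536 \cdot 10^{5}$)
$\frac{1}{N} = \frac{1}{\frac{99153986589483}{638224928}} = \frac{638224928}{99153986589483}$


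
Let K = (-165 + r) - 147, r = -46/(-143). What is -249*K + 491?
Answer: 11168143/143 ≈ 78099.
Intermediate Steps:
r = 46/143 (r = -46*(-1/143) = 46/143 ≈ 0.32168)
K = -44570/143 (K = (-165 + 46/143) - 147 = -23549/143 - 147 = -44570/143 ≈ -311.68)
-249*K + 491 = -249*(-44570/143) + 491 = 11097930/143 + 491 = 11168143/143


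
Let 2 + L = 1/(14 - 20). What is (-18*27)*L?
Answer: 1053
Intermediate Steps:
L = -13/6 (L = -2 + 1/(14 - 20) = -2 + 1/(-6) = -2 - ⅙ = -13/6 ≈ -2.1667)
(-18*27)*L = -18*27*(-13/6) = -486*(-13/6) = 1053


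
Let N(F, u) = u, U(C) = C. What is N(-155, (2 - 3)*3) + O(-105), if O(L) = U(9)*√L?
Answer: -3 + 9*I*√105 ≈ -3.0 + 92.223*I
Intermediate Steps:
O(L) = 9*√L
N(-155, (2 - 3)*3) + O(-105) = (2 - 3)*3 + 9*√(-105) = -1*3 + 9*(I*√105) = -3 + 9*I*√105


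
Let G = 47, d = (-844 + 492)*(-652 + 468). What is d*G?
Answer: 3044096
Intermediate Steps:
d = 64768 (d = -352*(-184) = 64768)
d*G = 64768*47 = 3044096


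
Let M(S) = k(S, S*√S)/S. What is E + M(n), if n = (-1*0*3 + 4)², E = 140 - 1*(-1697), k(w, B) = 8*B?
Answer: 1869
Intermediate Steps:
E = 1837 (E = 140 + 1697 = 1837)
n = 16 (n = (0*3 + 4)² = (0 + 4)² = 4² = 16)
M(S) = 8*√S (M(S) = (8*(S*√S))/S = (8*S^(3/2))/S = 8*√S)
E + M(n) = 1837 + 8*√16 = 1837 + 8*4 = 1837 + 32 = 1869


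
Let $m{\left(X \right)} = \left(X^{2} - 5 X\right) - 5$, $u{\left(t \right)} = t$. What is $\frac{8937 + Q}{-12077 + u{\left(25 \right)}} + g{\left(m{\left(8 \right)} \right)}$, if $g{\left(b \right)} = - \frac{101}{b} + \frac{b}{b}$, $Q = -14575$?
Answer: $- \frac{440571}{114494} \approx -3.848$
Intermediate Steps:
$m{\left(X \right)} = -5 + X^{2} - 5 X$
$g{\left(b \right)} = 1 - \frac{101}{b}$ ($g{\left(b \right)} = - \frac{101}{b} + 1 = 1 - \frac{101}{b}$)
$\frac{8937 + Q}{-12077 + u{\left(25 \right)}} + g{\left(m{\left(8 \right)} \right)} = \frac{8937 - 14575}{-12077 + 25} + \frac{-101 - \left(45 - 64\right)}{-5 + 8^{2} - 40} = - \frac{5638}{-12052} + \frac{-101 - -19}{-5 + 64 - 40} = \left(-5638\right) \left(- \frac{1}{12052}\right) + \frac{-101 + 19}{19} = \frac{2819}{6026} + \frac{1}{19} \left(-82\right) = \frac{2819}{6026} - \frac{82}{19} = - \frac{440571}{114494}$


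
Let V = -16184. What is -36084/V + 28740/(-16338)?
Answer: 740549/1573894 ≈ 0.47052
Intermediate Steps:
-36084/V + 28740/(-16338) = -36084/(-16184) + 28740/(-16338) = -36084*(-1/16184) + 28740*(-1/16338) = 9021/4046 - 4790/2723 = 740549/1573894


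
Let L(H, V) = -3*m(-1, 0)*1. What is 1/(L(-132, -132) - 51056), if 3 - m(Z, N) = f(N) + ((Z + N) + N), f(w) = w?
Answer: -1/51068 ≈ -1.9582e-5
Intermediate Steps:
m(Z, N) = 3 - Z - 3*N (m(Z, N) = 3 - (N + ((Z + N) + N)) = 3 - (N + ((N + Z) + N)) = 3 - (N + (Z + 2*N)) = 3 - (Z + 3*N) = 3 + (-Z - 3*N) = 3 - Z - 3*N)
L(H, V) = -12 (L(H, V) = -3*(3 - 1*(-1) - 3*0)*1 = -3*(3 + 1 + 0)*1 = -3*4*1 = -12*1 = -12)
1/(L(-132, -132) - 51056) = 1/(-12 - 51056) = 1/(-51068) = -1/51068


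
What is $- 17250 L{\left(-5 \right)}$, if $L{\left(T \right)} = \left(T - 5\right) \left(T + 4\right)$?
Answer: $-172500$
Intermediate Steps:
$L{\left(T \right)} = \left(-5 + T\right) \left(4 + T\right)$
$- 17250 L{\left(-5 \right)} = - 17250 \left(-20 + \left(-5\right)^{2} - -5\right) = - 17250 \left(-20 + 25 + 5\right) = \left(-17250\right) 10 = -172500$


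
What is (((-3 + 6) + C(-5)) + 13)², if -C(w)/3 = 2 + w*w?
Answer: 4225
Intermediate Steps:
C(w) = -6 - 3*w² (C(w) = -3*(2 + w*w) = -3*(2 + w²) = -6 - 3*w²)
(((-3 + 6) + C(-5)) + 13)² = (((-3 + 6) + (-6 - 3*(-5)²)) + 13)² = ((3 + (-6 - 3*25)) + 13)² = ((3 + (-6 - 75)) + 13)² = ((3 - 81) + 13)² = (-78 + 13)² = (-65)² = 4225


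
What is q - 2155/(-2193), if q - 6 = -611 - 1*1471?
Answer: -4550513/2193 ≈ -2075.0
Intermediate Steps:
q = -2076 (q = 6 + (-611 - 1*1471) = 6 + (-611 - 1471) = 6 - 2082 = -2076)
q - 2155/(-2193) = -2076 - 2155/(-2193) = -2076 - 2155*(-1/2193) = -2076 + 2155/2193 = -4550513/2193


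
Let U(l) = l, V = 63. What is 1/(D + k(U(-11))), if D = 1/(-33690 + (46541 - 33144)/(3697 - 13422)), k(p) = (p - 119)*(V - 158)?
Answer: 327648647/4046460780725 ≈ 8.0972e-5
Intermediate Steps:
k(p) = 11305 - 95*p (k(p) = (p - 119)*(63 - 158) = (-119 + p)*(-95) = 11305 - 95*p)
D = -9725/327648647 (D = 1/(-33690 + 13397/(-9725)) = 1/(-33690 + 13397*(-1/9725)) = 1/(-33690 - 13397/9725) = 1/(-327648647/9725) = -9725/327648647 ≈ -2.9681e-5)
1/(D + k(U(-11))) = 1/(-9725/327648647 + (11305 - 95*(-11))) = 1/(-9725/327648647 + (11305 + 1045)) = 1/(-9725/327648647 + 12350) = 1/(4046460780725/327648647) = 327648647/4046460780725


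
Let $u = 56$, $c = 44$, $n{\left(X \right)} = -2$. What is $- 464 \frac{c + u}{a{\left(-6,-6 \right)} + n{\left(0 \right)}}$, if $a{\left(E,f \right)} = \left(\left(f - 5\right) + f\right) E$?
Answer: $-464$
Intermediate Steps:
$a{\left(E,f \right)} = E \left(-5 + 2 f\right)$ ($a{\left(E,f \right)} = \left(\left(-5 + f\right) + f\right) E = \left(-5 + 2 f\right) E = E \left(-5 + 2 f\right)$)
$- 464 \frac{c + u}{a{\left(-6,-6 \right)} + n{\left(0 \right)}} = - 464 \frac{44 + 56}{- 6 \left(-5 + 2 \left(-6\right)\right) - 2} = - 464 \frac{100}{- 6 \left(-5 - 12\right) - 2} = - 464 \frac{100}{\left(-6\right) \left(-17\right) - 2} = - 464 \frac{100}{102 - 2} = - 464 \cdot \frac{100}{100} = - 464 \cdot 100 \cdot \frac{1}{100} = \left(-464\right) 1 = -464$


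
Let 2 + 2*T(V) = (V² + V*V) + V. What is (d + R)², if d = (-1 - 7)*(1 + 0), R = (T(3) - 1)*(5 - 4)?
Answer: ¼ ≈ 0.25000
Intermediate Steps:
T(V) = -1 + V² + V/2 (T(V) = -1 + ((V² + V*V) + V)/2 = -1 + ((V² + V²) + V)/2 = -1 + (2*V² + V)/2 = -1 + (V + 2*V²)/2 = -1 + (V² + V/2) = -1 + V² + V/2)
R = 17/2 (R = ((-1 + 3² + (½)*3) - 1)*(5 - 4) = ((-1 + 9 + 3/2) - 1)*1 = (19/2 - 1)*1 = (17/2)*1 = 17/2 ≈ 8.5000)
d = -8 (d = -8*1 = -8)
(d + R)² = (-8 + 17/2)² = (½)² = ¼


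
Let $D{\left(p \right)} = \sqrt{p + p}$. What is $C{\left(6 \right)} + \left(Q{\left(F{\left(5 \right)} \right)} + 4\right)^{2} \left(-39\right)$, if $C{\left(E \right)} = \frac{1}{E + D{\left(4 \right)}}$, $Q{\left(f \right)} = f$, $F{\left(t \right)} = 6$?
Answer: $- \frac{54597}{14} - \frac{\sqrt{2}}{14} \approx -3899.9$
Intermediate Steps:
$D{\left(p \right)} = \sqrt{2} \sqrt{p}$ ($D{\left(p \right)} = \sqrt{2 p} = \sqrt{2} \sqrt{p}$)
$C{\left(E \right)} = \frac{1}{E + 2 \sqrt{2}}$ ($C{\left(E \right)} = \frac{1}{E + \sqrt{2} \sqrt{4}} = \frac{1}{E + \sqrt{2} \cdot 2} = \frac{1}{E + 2 \sqrt{2}}$)
$C{\left(6 \right)} + \left(Q{\left(F{\left(5 \right)} \right)} + 4\right)^{2} \left(-39\right) = \frac{1}{6 + 2 \sqrt{2}} + \left(6 + 4\right)^{2} \left(-39\right) = \frac{1}{6 + 2 \sqrt{2}} + 10^{2} \left(-39\right) = \frac{1}{6 + 2 \sqrt{2}} + 100 \left(-39\right) = \frac{1}{6 + 2 \sqrt{2}} - 3900 = -3900 + \frac{1}{6 + 2 \sqrt{2}}$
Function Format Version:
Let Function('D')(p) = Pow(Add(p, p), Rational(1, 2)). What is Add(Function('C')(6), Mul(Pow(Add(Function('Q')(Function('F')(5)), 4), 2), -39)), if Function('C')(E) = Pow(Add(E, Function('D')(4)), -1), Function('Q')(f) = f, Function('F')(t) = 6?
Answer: Add(Rational(-54597, 14), Mul(Rational(-1, 14), Pow(2, Rational(1, 2)))) ≈ -3899.9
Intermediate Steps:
Function('D')(p) = Mul(Pow(2, Rational(1, 2)), Pow(p, Rational(1, 2))) (Function('D')(p) = Pow(Mul(2, p), Rational(1, 2)) = Mul(Pow(2, Rational(1, 2)), Pow(p, Rational(1, 2))))
Function('C')(E) = Pow(Add(E, Mul(2, Pow(2, Rational(1, 2)))), -1) (Function('C')(E) = Pow(Add(E, Mul(Pow(2, Rational(1, 2)), Pow(4, Rational(1, 2)))), -1) = Pow(Add(E, Mul(Pow(2, Rational(1, 2)), 2)), -1) = Pow(Add(E, Mul(2, Pow(2, Rational(1, 2)))), -1))
Add(Function('C')(6), Mul(Pow(Add(Function('Q')(Function('F')(5)), 4), 2), -39)) = Add(Pow(Add(6, Mul(2, Pow(2, Rational(1, 2)))), -1), Mul(Pow(Add(6, 4), 2), -39)) = Add(Pow(Add(6, Mul(2, Pow(2, Rational(1, 2)))), -1), Mul(Pow(10, 2), -39)) = Add(Pow(Add(6, Mul(2, Pow(2, Rational(1, 2)))), -1), Mul(100, -39)) = Add(Pow(Add(6, Mul(2, Pow(2, Rational(1, 2)))), -1), -3900) = Add(-3900, Pow(Add(6, Mul(2, Pow(2, Rational(1, 2)))), -1))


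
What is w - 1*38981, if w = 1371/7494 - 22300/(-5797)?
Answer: -564421842157/14480906 ≈ -38977.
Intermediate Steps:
w = 58354629/14480906 (w = 1371*(1/7494) - 22300*(-1/5797) = 457/2498 + 22300/5797 = 58354629/14480906 ≈ 4.0298)
w - 1*38981 = 58354629/14480906 - 1*38981 = 58354629/14480906 - 38981 = -564421842157/14480906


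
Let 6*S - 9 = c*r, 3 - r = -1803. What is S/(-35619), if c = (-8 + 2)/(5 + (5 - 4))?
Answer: 599/71238 ≈ 0.0084084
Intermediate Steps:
r = 1806 (r = 3 - 1*(-1803) = 3 + 1803 = 1806)
c = -1 (c = -6/(5 + 1) = -6/6 = -6*⅙ = -1)
S = -599/2 (S = 3/2 + (-1*1806)/6 = 3/2 + (⅙)*(-1806) = 3/2 - 301 = -599/2 ≈ -299.50)
S/(-35619) = -599/2/(-35619) = -599/2*(-1/35619) = 599/71238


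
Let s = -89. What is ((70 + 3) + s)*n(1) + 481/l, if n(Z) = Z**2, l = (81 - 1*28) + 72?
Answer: -1519/125 ≈ -12.152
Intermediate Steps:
l = 125 (l = (81 - 28) + 72 = 53 + 72 = 125)
((70 + 3) + s)*n(1) + 481/l = ((70 + 3) - 89)*1**2 + 481/125 = (73 - 89)*1 + 481*(1/125) = -16*1 + 481/125 = -16 + 481/125 = -1519/125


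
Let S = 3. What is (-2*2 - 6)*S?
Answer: -30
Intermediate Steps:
(-2*2 - 6)*S = (-2*2 - 6)*3 = (-4 - 6)*3 = -10*3 = -30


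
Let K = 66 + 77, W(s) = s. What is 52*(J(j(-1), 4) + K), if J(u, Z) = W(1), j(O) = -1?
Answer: 7488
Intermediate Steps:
J(u, Z) = 1
K = 143
52*(J(j(-1), 4) + K) = 52*(1 + 143) = 52*144 = 7488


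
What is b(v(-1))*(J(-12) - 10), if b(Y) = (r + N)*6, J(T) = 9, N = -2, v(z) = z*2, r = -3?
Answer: 30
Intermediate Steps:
v(z) = 2*z
b(Y) = -30 (b(Y) = (-3 - 2)*6 = -5*6 = -30)
b(v(-1))*(J(-12) - 10) = -30*(9 - 10) = -30*(-1) = 30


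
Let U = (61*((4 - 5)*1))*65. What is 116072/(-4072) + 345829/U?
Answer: -233555146/2018185 ≈ -115.73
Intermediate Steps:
U = -3965 (U = (61*(-1*1))*65 = (61*(-1))*65 = -61*65 = -3965)
116072/(-4072) + 345829/U = 116072/(-4072) + 345829/(-3965) = 116072*(-1/4072) + 345829*(-1/3965) = -14509/509 - 345829/3965 = -233555146/2018185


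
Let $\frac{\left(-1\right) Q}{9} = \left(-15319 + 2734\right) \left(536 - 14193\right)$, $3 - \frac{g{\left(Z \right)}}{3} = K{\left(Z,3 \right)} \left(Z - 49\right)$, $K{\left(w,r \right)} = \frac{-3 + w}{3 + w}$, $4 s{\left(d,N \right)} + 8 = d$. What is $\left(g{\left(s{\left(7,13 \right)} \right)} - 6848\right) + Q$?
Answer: $- \frac{68062153219}{44} \approx -1.5469 \cdot 10^{9}$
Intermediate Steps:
$s{\left(d,N \right)} = -2 + \frac{d}{4}$
$K{\left(w,r \right)} = \frac{-3 + w}{3 + w}$
$g{\left(Z \right)} = 9 - \frac{3 \left(-49 + Z\right) \left(-3 + Z\right)}{3 + Z}$ ($g{\left(Z \right)} = 9 - 3 \frac{-3 + Z}{3 + Z} \left(Z - 49\right) = 9 - 3 \frac{-3 + Z}{3 + Z} \left(-49 + Z\right) = 9 - 3 \frac{\left(-49 + Z\right) \left(-3 + Z\right)}{3 + Z} = 9 - \frac{3 \left(-49 + Z\right) \left(-3 + Z\right)}{3 + Z}$)
$Q = -1546860105$ ($Q = - 9 \left(-15319 + 2734\right) \left(536 - 14193\right) = - 9 \left(\left(-12585\right) \left(-13657\right)\right) = \left(-9\right) 171873345 = -1546860105$)
$\left(g{\left(s{\left(7,13 \right)} \right)} - 6848\right) + Q = \left(\frac{3 \left(-138 - \left(-2 + \frac{1}{4} \cdot 7\right)^{2} + 55 \left(-2 + \frac{1}{4} \cdot 7\right)\right)}{3 + \left(-2 + \frac{1}{4} \cdot 7\right)} - 6848\right) - 1546860105 = \left(\frac{3 \left(-138 - \left(-2 + \frac{7}{4}\right)^{2} + 55 \left(-2 + \frac{7}{4}\right)\right)}{3 + \left(-2 + \frac{7}{4}\right)} - 6848\right) - 1546860105 = \left(\frac{3 \left(-138 - \left(- \frac{1}{4}\right)^{2} + 55 \left(- \frac{1}{4}\right)\right)}{3 - \frac{1}{4}} - 6848\right) - 1546860105 = \left(\frac{3 \left(-138 - \frac{1}{16} - \frac{55}{4}\right)}{\frac{11}{4}} - 6848\right) - 1546860105 = \left(3 \cdot \frac{4}{11} \left(-138 - \frac{1}{16} - \frac{55}{4}\right) - 6848\right) - 1546860105 = \left(3 \cdot \frac{4}{11} \left(- \frac{2429}{16}\right) - 6848\right) - 1546860105 = \left(- \frac{7287}{44} - 6848\right) - 1546860105 = - \frac{308599}{44} - 1546860105 = - \frac{68062153219}{44}$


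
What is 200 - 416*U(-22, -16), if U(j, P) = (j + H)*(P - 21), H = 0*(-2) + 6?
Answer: -246072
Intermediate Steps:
H = 6 (H = 0 + 6 = 6)
U(j, P) = (-21 + P)*(6 + j) (U(j, P) = (j + 6)*(P - 21) = (6 + j)*(-21 + P) = (-21 + P)*(6 + j))
200 - 416*U(-22, -16) = 200 - 416*(-126 - 21*(-22) + 6*(-16) - 16*(-22)) = 200 - 416*(-126 + 462 - 96 + 352) = 200 - 416*592 = 200 - 246272 = -246072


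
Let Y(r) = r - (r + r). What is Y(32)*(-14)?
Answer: 448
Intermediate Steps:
Y(r) = -r (Y(r) = r - 2*r = -r)
Y(32)*(-14) = -1*32*(-14) = -32*(-14) = 448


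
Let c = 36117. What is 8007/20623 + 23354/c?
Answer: 770818361/744840891 ≈ 1.0349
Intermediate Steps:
8007/20623 + 23354/c = 8007/20623 + 23354/36117 = 770818361/744840891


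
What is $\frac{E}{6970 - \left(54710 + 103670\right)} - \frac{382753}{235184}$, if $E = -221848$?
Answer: $- \frac{2888765849}{17804604720} \approx -0.16225$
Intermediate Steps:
$\frac{E}{6970 - \left(54710 + 103670\right)} - \frac{382753}{235184} = - \frac{221848}{6970 - \left(54710 + 103670\right)} - \frac{382753}{235184} = - \frac{221848}{6970 - 158380} - \frac{382753}{235184} = - \frac{221848}{-151410} - \frac{382753}{235184} = \left(-221848\right) \left(- \frac{1}{151410}\right) - \frac{382753}{235184} = \frac{110924}{75705} - \frac{382753}{235184} = - \frac{2888765849}{17804604720}$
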